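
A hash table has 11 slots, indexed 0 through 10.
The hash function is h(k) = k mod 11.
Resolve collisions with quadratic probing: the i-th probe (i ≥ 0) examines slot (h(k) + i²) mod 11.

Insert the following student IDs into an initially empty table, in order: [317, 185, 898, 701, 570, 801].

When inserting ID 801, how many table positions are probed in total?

Insert 317: h=9, slot 9 empty -> index 9.
Insert 185: h=9, slot 9 occupied -> index 10.
Insert 898: h=7, slot 7 empty -> index 7.
Insert 701: h=8, slot 8 empty -> index 8.
Insert 570: h=9, slots 9,10 occupied -> index 2.
Insert 801: h=9, slots 9,10,2,7 occupied -> index 3.
Table: [_, _, 570, 801, _, _, _, 898, 701, 317, 185]

5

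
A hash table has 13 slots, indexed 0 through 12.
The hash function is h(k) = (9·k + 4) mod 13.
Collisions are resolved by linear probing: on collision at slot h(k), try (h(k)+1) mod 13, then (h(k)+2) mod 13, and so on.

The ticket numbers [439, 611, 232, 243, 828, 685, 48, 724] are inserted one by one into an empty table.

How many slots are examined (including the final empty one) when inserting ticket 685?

439: h=3 -> slot 3
611: h=4 -> slot 4
232: h=12 -> slot 12
243: h=7 -> slot 7
828: h=7, probe 7,8 -> slot 8
685: h=7, probe 7,8,9 -> slot 9
48: h=7, probe 7,8,9,10 -> slot 10
724: h=7, probe 7,8,9,10,11 -> slot 11
Table: [—, —, —, 439, 611, —, —, 243, 828, 685, 48, 724, 232]

3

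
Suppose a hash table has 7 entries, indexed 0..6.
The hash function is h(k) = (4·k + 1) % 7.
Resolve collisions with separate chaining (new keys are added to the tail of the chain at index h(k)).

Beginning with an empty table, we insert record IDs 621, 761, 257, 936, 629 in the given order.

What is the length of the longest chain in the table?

4

Insert 621: h=0, bucket 0 empty -> new chain.
Insert 761: h=0, bucket 0 nonempty -> append to chain.
Insert 257: h=0, bucket 0 nonempty -> append to chain.
Insert 936: h=0, bucket 0 nonempty -> append to chain.
Insert 629: h=4, bucket 4 empty -> new chain.
Final buckets:
0: 621 -> 761 -> 257 -> 936
1: —
2: —
3: —
4: 629
5: —
6: —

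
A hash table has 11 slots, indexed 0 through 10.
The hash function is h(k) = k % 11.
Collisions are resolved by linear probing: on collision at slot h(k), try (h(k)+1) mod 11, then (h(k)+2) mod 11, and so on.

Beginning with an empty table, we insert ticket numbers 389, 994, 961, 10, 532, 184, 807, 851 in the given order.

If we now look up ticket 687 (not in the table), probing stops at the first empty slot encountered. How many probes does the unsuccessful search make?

389 hashes to 4; slot 4 is free -> place at 4.
994 hashes to 4; 4 taken -> place at 5.
961 hashes to 4; 4,5 taken -> place at 6.
10 hashes to 10; slot 10 is free -> place at 10.
532 hashes to 4; 4,5,6 taken -> place at 7.
184 hashes to 8; slot 8 is free -> place at 8.
807 hashes to 4; 4,5,6,7,8 taken -> place at 9.
851 hashes to 4; 4,5,6,7,8,9,10 taken -> place at 0.
Table: [851, —, —, —, 389, 994, 961, 532, 184, 807, 10]
Lookup 687: h=5, probe 5,6,7,8,9,10,0,1 → slot 1 empty, not found.

8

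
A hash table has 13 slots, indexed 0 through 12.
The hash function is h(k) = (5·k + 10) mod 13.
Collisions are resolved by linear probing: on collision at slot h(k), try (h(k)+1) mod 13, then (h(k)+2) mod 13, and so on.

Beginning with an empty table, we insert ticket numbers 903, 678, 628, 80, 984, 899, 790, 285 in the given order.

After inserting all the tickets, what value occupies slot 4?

903 hashes to 1; slot 1 is free -> place at 1.
678 hashes to 7; slot 7 is free -> place at 7.
628 hashes to 4; slot 4 is free -> place at 4.
80 hashes to 7; 7 taken -> place at 8.
984 hashes to 3; slot 3 is free -> place at 3.
899 hashes to 7; 7,8 taken -> place at 9.
790 hashes to 8; 8,9 taken -> place at 10.
285 hashes to 5; slot 5 is free -> place at 5.
Table: [—, 903, —, 984, 628, 285, —, 678, 80, 899, 790, —, —]

628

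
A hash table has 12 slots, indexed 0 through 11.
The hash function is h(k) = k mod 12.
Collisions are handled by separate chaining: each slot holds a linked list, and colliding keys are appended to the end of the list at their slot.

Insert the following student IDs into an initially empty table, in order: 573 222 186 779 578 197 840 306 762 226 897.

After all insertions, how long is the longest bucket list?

4

Insert 573: h=9, bucket 9 empty → new chain.
Insert 222: h=6, bucket 6 empty → new chain.
Insert 186: h=6, bucket 6 nonempty → append to chain.
Insert 779: h=11, bucket 11 empty → new chain.
Insert 578: h=2, bucket 2 empty → new chain.
Insert 197: h=5, bucket 5 empty → new chain.
Insert 840: h=0, bucket 0 empty → new chain.
Insert 306: h=6, bucket 6 nonempty → append to chain.
Insert 762: h=6, bucket 6 nonempty → append to chain.
Insert 226: h=10, bucket 10 empty → new chain.
Insert 897: h=9, bucket 9 nonempty → append to chain.
Final buckets:
0: 840
1: -
2: 578
3: -
4: -
5: 197
6: 222 -> 186 -> 306 -> 762
7: -
8: -
9: 573 -> 897
10: 226
11: 779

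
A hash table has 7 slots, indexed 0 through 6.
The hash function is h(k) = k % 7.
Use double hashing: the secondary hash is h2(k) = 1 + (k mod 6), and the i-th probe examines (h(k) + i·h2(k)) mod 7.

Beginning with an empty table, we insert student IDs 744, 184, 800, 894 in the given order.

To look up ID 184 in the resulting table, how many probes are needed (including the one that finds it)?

744: h=2 → slot 2
184: h=2, h2=5, probe 2,0 → slot 0
800: h=2, h2=3, probe 2,5 → slot 5
894: h=5, h2=1, probe 5,6 → slot 6
Table: [184, _, 744, _, _, 800, 894]
Lookup 184: h=2, h2=5, probe 2,0 → found at 0.

2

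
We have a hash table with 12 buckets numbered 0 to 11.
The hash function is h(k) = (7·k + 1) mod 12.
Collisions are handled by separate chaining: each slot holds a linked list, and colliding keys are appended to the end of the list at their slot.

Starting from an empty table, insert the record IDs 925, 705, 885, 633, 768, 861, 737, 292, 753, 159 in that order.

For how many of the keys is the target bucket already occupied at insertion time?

4

Insert 925: h=8, bucket 8 empty -> new chain.
Insert 705: h=4, bucket 4 empty -> new chain.
Insert 885: h=4, bucket 4 nonempty -> append to chain.
Insert 633: h=4, bucket 4 nonempty -> append to chain.
Insert 768: h=1, bucket 1 empty -> new chain.
Insert 861: h=4, bucket 4 nonempty -> append to chain.
Insert 737: h=0, bucket 0 empty -> new chain.
Insert 292: h=5, bucket 5 empty -> new chain.
Insert 753: h=4, bucket 4 nonempty -> append to chain.
Insert 159: h=10, bucket 10 empty -> new chain.
Final buckets:
0: 737
1: 768
2: ∅
3: ∅
4: 705 -> 885 -> 633 -> 861 -> 753
5: 292
6: ∅
7: ∅
8: 925
9: ∅
10: 159
11: ∅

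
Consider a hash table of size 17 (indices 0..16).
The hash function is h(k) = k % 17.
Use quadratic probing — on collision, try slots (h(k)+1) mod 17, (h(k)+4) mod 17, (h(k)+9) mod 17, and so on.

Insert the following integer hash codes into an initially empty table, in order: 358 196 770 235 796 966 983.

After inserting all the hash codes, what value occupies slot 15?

358 hashes to 1; slot 1 is free → place at 1.
196 hashes to 9; slot 9 is free → place at 9.
770 hashes to 5; slot 5 is free → place at 5.
235 hashes to 14; slot 14 is free → place at 14.
796 hashes to 14; 14 taken → place at 15.
966 hashes to 14; 14,15,1 taken → place at 6.
983 hashes to 14; 14,15,1,6 taken → place at 13.
Table: [—, 358, —, —, —, 770, 966, —, —, 196, —, —, —, 983, 235, 796, —]

796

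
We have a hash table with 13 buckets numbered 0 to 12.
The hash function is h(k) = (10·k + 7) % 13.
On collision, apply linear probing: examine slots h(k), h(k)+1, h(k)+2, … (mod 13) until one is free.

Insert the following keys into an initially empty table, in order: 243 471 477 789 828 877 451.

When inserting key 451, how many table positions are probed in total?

Insert 243: h=6, slot 6 empty => index 6.
Insert 471: h=11, slot 11 empty => index 11.
Insert 477: h=6, slot 6 occupied => index 7.
Insert 789: h=6, slots 6,7 occupied => index 8.
Insert 828: h=6, slots 6,7,8 occupied => index 9.
Insert 877: h=2, slot 2 empty => index 2.
Insert 451: h=6, slots 6,7,8,9 occupied => index 10.
Table: [., ., 877, ., ., ., 243, 477, 789, 828, 451, 471, .]

5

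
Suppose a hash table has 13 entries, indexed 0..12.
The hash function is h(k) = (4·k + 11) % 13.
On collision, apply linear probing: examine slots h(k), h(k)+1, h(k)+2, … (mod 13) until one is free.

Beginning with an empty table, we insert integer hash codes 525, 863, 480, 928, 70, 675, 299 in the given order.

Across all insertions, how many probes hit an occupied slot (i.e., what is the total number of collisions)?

525: h=5 → slot 5
863: h=5, probe 5,6 → slot 6
480: h=7 → slot 7
928: h=5, probe 5,6,7,8 → slot 8
70: h=5, probe 5,6,7,8,9 → slot 9
675: h=7, probe 7,8,9,10 → slot 10
299: h=11 → slot 11
Table: [∅, ∅, ∅, ∅, ∅, 525, 863, 480, 928, 70, 675, 299, ∅]

11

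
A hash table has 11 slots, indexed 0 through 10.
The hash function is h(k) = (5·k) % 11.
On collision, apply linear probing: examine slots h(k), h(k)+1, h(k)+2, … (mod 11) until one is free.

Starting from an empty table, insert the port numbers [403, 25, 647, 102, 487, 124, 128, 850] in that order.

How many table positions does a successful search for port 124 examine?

4

Insert 403: h=2, slot 2 empty → index 2.
Insert 25: h=4, slot 4 empty → index 4.
Insert 647: h=1, slot 1 empty → index 1.
Insert 102: h=4, slot 4 occupied → index 5.
Insert 487: h=4, slots 4,5 occupied → index 6.
Insert 124: h=4, slots 4,5,6 occupied → index 7.
Insert 128: h=2, slot 2 occupied → index 3.
Insert 850: h=4, slots 4,5,6,7 occupied → index 8.
Table: [., 647, 403, 128, 25, 102, 487, 124, 850, ., .]
Lookup 124: h=4, probe 4,5,6,7 → found at 7.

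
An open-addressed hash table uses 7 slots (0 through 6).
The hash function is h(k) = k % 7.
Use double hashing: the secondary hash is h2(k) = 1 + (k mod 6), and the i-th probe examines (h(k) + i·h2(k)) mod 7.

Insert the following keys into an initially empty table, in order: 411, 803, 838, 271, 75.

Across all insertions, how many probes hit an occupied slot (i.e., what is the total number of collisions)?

411: h=5 -> slot 5
803: h=5, h2=6, probe 5,4 -> slot 4
838: h=5, h2=5, probe 5,3 -> slot 3
271: h=5, h2=2, probe 5,0 -> slot 0
75: h=5, h2=4, probe 5,2 -> slot 2
Table: [271, ∅, 75, 838, 803, 411, ∅]

4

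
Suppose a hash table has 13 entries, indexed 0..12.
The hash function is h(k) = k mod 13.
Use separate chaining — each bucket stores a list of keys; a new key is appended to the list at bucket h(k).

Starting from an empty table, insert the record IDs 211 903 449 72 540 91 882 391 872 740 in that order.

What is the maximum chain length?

Insert 211: h=3, bucket 3 empty -> new chain.
Insert 903: h=6, bucket 6 empty -> new chain.
Insert 449: h=7, bucket 7 empty -> new chain.
Insert 72: h=7, bucket 7 nonempty -> append to chain.
Insert 540: h=7, bucket 7 nonempty -> append to chain.
Insert 91: h=0, bucket 0 empty -> new chain.
Insert 882: h=11, bucket 11 empty -> new chain.
Insert 391: h=1, bucket 1 empty -> new chain.
Insert 872: h=1, bucket 1 nonempty -> append to chain.
Insert 740: h=12, bucket 12 empty -> new chain.
Final buckets:
0: 91
1: 391 -> 872
2: _
3: 211
4: _
5: _
6: 903
7: 449 -> 72 -> 540
8: _
9: _
10: _
11: 882
12: 740

3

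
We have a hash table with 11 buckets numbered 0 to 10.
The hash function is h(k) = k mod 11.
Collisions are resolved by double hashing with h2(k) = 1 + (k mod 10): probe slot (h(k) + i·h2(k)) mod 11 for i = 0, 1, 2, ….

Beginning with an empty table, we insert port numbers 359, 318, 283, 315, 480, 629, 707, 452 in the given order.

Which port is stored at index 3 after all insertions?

707

359: h=7 => slot 7
318: h=10 => slot 10
283: h=8 => slot 8
315: h=7, h2=6, probe 7,2 => slot 2
480: h=7, h2=1, probe 7,8,9 => slot 9
629: h=2, h2=10, probe 2,1 => slot 1
707: h=3 => slot 3
452: h=1, h2=3, probe 1,4 => slot 4
Table: [∅, 629, 315, 707, 452, ∅, ∅, 359, 283, 480, 318]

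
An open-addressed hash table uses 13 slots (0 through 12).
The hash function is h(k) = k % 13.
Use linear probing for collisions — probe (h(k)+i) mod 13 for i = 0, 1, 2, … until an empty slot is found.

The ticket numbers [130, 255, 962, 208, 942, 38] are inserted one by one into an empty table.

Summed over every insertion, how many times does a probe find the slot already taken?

3

Insert 130: h=0, slot 0 empty -> index 0.
Insert 255: h=8, slot 8 empty -> index 8.
Insert 962: h=0, slot 0 occupied -> index 1.
Insert 208: h=0, slots 0,1 occupied -> index 2.
Insert 942: h=6, slot 6 empty -> index 6.
Insert 38: h=12, slot 12 empty -> index 12.
Table: [130, 962, 208, _, _, _, 942, _, 255, _, _, _, 38]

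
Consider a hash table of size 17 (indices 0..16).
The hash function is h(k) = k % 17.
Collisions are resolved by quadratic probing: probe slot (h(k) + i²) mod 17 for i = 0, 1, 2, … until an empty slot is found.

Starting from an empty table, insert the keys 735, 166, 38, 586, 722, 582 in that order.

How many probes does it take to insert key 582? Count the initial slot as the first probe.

5

Insert 735: h=4, slot 4 empty => index 4.
Insert 166: h=13, slot 13 empty => index 13.
Insert 38: h=4, slot 4 occupied => index 5.
Insert 586: h=8, slot 8 empty => index 8.
Insert 722: h=8, slot 8 occupied => index 9.
Insert 582: h=4, slots 4,5,8,13 occupied => index 3.
Table: [_, _, _, 582, 735, 38, _, _, 586, 722, _, _, _, 166, _, _, _]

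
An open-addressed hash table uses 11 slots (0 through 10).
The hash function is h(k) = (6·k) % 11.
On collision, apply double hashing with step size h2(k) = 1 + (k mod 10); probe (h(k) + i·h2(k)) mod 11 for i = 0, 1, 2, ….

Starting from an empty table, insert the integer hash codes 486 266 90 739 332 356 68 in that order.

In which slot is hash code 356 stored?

486: h=1 → slot 1
266: h=1, h2=7, probe 1,8 → slot 8
90: h=1, h2=1, probe 1,2 → slot 2
739: h=1, h2=10, probe 1,0 → slot 0
332: h=1, h2=3, probe 1,4 → slot 4
356: h=2, h2=7, probe 2,9 → slot 9
68: h=1, h2=9, probe 1,10 → slot 10
Table: [739, 486, 90, —, 332, —, —, —, 266, 356, 68]

9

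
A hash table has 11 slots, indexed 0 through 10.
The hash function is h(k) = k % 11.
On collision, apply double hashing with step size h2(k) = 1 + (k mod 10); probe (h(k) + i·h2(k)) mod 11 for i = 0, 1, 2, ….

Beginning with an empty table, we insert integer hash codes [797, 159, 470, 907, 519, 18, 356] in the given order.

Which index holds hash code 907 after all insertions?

2

797 hashes to 5; slot 5 is free => place at 5.
159 hashes to 5, h2=10; 5 taken => place at 4.
470 hashes to 8; slot 8 is free => place at 8.
907 hashes to 5, h2=8; 5 taken => place at 2.
519 hashes to 2, h2=10; 2 taken => place at 1.
18 hashes to 7; slot 7 is free => place at 7.
356 hashes to 4, h2=7; 4 taken => place at 0.
Table: [356, 519, 907, ., 159, 797, ., 18, 470, ., .]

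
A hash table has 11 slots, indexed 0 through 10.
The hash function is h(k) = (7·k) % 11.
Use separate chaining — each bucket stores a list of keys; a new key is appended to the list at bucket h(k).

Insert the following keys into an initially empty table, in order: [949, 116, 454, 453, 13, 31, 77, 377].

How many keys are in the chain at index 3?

2

Insert 949: h=10, bucket 10 empty → new chain.
Insert 116: h=9, bucket 9 empty → new chain.
Insert 454: h=10, bucket 10 nonempty → append to chain.
Insert 453: h=3, bucket 3 empty → new chain.
Insert 13: h=3, bucket 3 nonempty → append to chain.
Insert 31: h=8, bucket 8 empty → new chain.
Insert 77: h=0, bucket 0 empty → new chain.
Insert 377: h=10, bucket 10 nonempty → append to chain.
Final buckets:
0: 77
1: _
2: _
3: 453 -> 13
4: _
5: _
6: _
7: _
8: 31
9: 116
10: 949 -> 454 -> 377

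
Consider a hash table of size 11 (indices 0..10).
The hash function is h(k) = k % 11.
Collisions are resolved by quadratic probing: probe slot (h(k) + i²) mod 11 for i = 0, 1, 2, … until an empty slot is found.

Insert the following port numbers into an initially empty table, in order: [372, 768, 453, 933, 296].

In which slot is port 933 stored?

7

372 hashes to 9; slot 9 is free → place at 9.
768 hashes to 9; 9 taken → place at 10.
453 hashes to 2; slot 2 is free → place at 2.
933 hashes to 9; 9,10,2 taken → place at 7.
296 hashes to 10; 10 taken → place at 0.
Table: [296, —, 453, —, —, —, —, 933, —, 372, 768]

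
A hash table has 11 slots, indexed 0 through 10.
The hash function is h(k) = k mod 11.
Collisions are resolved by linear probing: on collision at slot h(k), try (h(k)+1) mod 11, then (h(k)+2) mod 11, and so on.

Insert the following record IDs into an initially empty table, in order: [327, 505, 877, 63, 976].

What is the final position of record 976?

Insert 327: h=8, slot 8 empty → index 8.
Insert 505: h=10, slot 10 empty → index 10.
Insert 877: h=8, slot 8 occupied → index 9.
Insert 63: h=8, slots 8,9,10 occupied → index 0.
Insert 976: h=8, slots 8,9,10,0 occupied → index 1.
Table: [63, 976, —, —, —, —, —, —, 327, 877, 505]

1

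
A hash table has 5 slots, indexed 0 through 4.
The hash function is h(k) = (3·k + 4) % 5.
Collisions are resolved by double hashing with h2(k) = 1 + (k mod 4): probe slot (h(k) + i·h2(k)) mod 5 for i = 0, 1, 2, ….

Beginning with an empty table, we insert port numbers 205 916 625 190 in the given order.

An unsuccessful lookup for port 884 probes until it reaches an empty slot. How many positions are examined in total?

3

205 hashes to 4; slot 4 is free -> place at 4.
916 hashes to 2; slot 2 is free -> place at 2.
625 hashes to 4, h2=2; 4 taken -> place at 1.
190 hashes to 4, h2=3; 4,2 taken -> place at 0.
Table: [190, 625, 916, _, 205]
Lookup 884: h=1, h2=1, probe 1,2,3 → slot 3 empty, not found.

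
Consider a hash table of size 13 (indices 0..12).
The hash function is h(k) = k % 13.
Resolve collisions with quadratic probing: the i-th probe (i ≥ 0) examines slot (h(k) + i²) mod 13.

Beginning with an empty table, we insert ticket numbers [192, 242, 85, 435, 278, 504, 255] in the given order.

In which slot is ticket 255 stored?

Insert 192: h=10, slot 10 empty → index 10.
Insert 242: h=8, slot 8 empty → index 8.
Insert 85: h=7, slot 7 empty → index 7.
Insert 435: h=6, slot 6 empty → index 6.
Insert 278: h=5, slot 5 empty → index 5.
Insert 504: h=10, slot 10 occupied → index 11.
Insert 255: h=8, slot 8 occupied → index 9.
Table: [∅, ∅, ∅, ∅, ∅, 278, 435, 85, 242, 255, 192, 504, ∅]

9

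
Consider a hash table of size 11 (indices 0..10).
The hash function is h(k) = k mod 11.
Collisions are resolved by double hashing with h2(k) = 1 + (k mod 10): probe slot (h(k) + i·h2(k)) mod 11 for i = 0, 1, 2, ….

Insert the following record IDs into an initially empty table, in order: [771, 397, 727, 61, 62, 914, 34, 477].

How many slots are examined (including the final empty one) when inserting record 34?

771: h=1 → slot 1
397: h=1, h2=8, probe 1,9 → slot 9
727: h=1, h2=8, probe 1,9,6 → slot 6
61: h=6, h2=2, probe 6,8 → slot 8
62: h=7 → slot 7
914: h=1, h2=5, probe 1,6,0 → slot 0
34: h=1, h2=5, probe 1,6,0,5 → slot 5
477: h=4 → slot 4
Table: [914, 771, —, —, 477, 34, 727, 62, 61, 397, —]

4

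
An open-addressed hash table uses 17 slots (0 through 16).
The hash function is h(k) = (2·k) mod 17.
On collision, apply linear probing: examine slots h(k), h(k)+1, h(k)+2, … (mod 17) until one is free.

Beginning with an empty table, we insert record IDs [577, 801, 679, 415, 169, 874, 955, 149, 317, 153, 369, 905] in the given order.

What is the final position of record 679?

Insert 577: h=15, slot 15 empty => index 15.
Insert 801: h=4, slot 4 empty => index 4.
Insert 679: h=15, slot 15 occupied => index 16.
Insert 415: h=14, slot 14 empty => index 14.
Insert 169: h=15, slots 15,16 occupied => index 0.
Insert 874: h=14, slots 14,15,16,0 occupied => index 1.
Insert 955: h=6, slot 6 empty => index 6.
Insert 149: h=9, slot 9 empty => index 9.
Insert 317: h=5, slot 5 empty => index 5.
Insert 153: h=0, slots 0,1 occupied => index 2.
Insert 369: h=7, slot 7 empty => index 7.
Insert 905: h=8, slot 8 empty => index 8.
Table: [169, 874, 153, _, 801, 317, 955, 369, 905, 149, _, _, _, _, 415, 577, 679]

16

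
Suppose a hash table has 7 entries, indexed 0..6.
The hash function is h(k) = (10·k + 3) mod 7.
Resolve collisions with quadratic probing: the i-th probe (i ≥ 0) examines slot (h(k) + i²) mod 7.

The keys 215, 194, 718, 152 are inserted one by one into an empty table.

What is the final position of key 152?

6

215: h=4 → slot 4
194: h=4, probe 4,5 → slot 5
718: h=1 → slot 1
152: h=4, probe 4,5,1,6 → slot 6
Table: [—, 718, —, —, 215, 194, 152]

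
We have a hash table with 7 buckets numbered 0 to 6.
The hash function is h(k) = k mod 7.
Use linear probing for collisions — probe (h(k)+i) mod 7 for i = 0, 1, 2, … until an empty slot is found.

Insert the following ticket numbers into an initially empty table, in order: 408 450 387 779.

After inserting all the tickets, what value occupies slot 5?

408: h=2 -> slot 2
450: h=2, probe 2,3 -> slot 3
387: h=2, probe 2,3,4 -> slot 4
779: h=2, probe 2,3,4,5 -> slot 5
Table: [., ., 408, 450, 387, 779, .]

779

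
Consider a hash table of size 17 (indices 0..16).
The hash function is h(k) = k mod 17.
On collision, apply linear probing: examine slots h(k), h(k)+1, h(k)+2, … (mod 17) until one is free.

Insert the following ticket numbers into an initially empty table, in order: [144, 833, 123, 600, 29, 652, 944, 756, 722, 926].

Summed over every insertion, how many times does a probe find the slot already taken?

Insert 144: h=8, slot 8 empty → index 8.
Insert 833: h=0, slot 0 empty → index 0.
Insert 123: h=4, slot 4 empty → index 4.
Insert 600: h=5, slot 5 empty → index 5.
Insert 29: h=12, slot 12 empty → index 12.
Insert 652: h=6, slot 6 empty → index 6.
Insert 944: h=9, slot 9 empty → index 9.
Insert 756: h=8, slots 8,9 occupied → index 10.
Insert 722: h=8, slots 8,9,10 occupied → index 11.
Insert 926: h=8, slots 8,9,10,11,12 occupied → index 13.
Table: [833, ., ., ., 123, 600, 652, ., 144, 944, 756, 722, 29, 926, ., ., .]

10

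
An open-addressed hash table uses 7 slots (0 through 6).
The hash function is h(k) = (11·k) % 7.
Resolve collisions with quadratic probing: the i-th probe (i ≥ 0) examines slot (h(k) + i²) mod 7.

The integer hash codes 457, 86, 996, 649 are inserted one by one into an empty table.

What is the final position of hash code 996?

Insert 457: h=1, slot 1 empty => index 1.
Insert 86: h=1, slot 1 occupied => index 2.
Insert 996: h=1, slots 1,2 occupied => index 5.
Insert 649: h=6, slot 6 empty => index 6.
Table: [—, 457, 86, —, —, 996, 649]

5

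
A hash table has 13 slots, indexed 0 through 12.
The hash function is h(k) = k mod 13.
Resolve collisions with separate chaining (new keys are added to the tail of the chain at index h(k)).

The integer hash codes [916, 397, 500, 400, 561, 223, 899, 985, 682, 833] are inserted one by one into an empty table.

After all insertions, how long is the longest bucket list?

916 → bucket 6
397 → bucket 7
500 → bucket 6 (collision)
400 → bucket 10
561 → bucket 2
223 → bucket 2 (collision)
899 → bucket 2 (collision)
985 → bucket 10 (collision)
682 → bucket 6 (collision)
833 → bucket 1
Final buckets:
0: —
1: 833
2: 561 -> 223 -> 899
3: —
4: —
5: —
6: 916 -> 500 -> 682
7: 397
8: —
9: —
10: 400 -> 985
11: —
12: —

3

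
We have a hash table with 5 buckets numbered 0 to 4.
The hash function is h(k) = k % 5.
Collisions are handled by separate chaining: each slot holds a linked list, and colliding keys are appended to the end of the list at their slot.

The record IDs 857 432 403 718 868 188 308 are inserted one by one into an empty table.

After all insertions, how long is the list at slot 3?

5

Insert 857: h=2, bucket 2 empty -> new chain.
Insert 432: h=2, bucket 2 nonempty -> append to chain.
Insert 403: h=3, bucket 3 empty -> new chain.
Insert 718: h=3, bucket 3 nonempty -> append to chain.
Insert 868: h=3, bucket 3 nonempty -> append to chain.
Insert 188: h=3, bucket 3 nonempty -> append to chain.
Insert 308: h=3, bucket 3 nonempty -> append to chain.
Final buckets:
0: ∅
1: ∅
2: 857 -> 432
3: 403 -> 718 -> 868 -> 188 -> 308
4: ∅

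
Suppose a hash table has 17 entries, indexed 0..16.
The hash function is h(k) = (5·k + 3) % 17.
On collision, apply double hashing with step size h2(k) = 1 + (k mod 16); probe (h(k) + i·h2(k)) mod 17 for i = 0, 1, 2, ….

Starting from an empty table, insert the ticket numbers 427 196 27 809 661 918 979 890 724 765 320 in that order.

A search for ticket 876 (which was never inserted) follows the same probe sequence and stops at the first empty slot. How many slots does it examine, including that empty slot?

5

Insert 427: h=13, slot 13 empty → index 13.
Insert 196: h=14, slot 14 empty → index 14.
Insert 27: h=2, slot 2 empty → index 2.
Insert 809: h=2, h2=10, slot 2 occupied → index 12.
Insert 661: h=10, slot 10 empty → index 10.
Insert 918: h=3, slot 3 empty → index 3.
Insert 979: h=2, h2=4, slot 2 occupied → index 6.
Insert 890: h=16, slot 16 empty → index 16.
Insert 724: h=2, h2=5, slot 2 occupied → index 7.
Insert 765: h=3, h2=14, slot 3 occupied → index 0.
Insert 320: h=5, slot 5 empty → index 5.
Table: [765, ., 27, 918, ., 320, 979, 724, ., ., 661, ., 809, 427, 196, ., 890]
Lookup 876: h=14, h2=13, probe 14,10,6,2,15 → slot 15 empty, not found.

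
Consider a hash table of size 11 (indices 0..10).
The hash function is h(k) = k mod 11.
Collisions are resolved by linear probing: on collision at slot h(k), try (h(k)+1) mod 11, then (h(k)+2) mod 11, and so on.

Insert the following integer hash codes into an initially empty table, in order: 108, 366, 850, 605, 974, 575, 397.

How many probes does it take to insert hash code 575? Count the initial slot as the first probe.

3

Insert 108: h=9, slot 9 empty => index 9.
Insert 366: h=3, slot 3 empty => index 3.
Insert 850: h=3, slot 3 occupied => index 4.
Insert 605: h=0, slot 0 empty => index 0.
Insert 974: h=6, slot 6 empty => index 6.
Insert 575: h=3, slots 3,4 occupied => index 5.
Insert 397: h=1, slot 1 empty => index 1.
Table: [605, 397, —, 366, 850, 575, 974, —, —, 108, —]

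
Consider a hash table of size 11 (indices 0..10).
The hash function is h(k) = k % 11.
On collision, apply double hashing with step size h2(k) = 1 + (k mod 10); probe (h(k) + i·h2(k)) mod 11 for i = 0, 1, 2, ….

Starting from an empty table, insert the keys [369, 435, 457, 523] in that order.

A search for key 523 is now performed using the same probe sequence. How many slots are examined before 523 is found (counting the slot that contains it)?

2

Insert 369: h=6, slot 6 empty => index 6.
Insert 435: h=6, h2=6, slot 6 occupied => index 1.
Insert 457: h=6, h2=8, slot 6 occupied => index 3.
Insert 523: h=6, h2=4, slot 6 occupied => index 10.
Table: [—, 435, —, 457, —, —, 369, —, —, —, 523]
Lookup 523: h=6, h2=4, probe 6,10 → found at 10.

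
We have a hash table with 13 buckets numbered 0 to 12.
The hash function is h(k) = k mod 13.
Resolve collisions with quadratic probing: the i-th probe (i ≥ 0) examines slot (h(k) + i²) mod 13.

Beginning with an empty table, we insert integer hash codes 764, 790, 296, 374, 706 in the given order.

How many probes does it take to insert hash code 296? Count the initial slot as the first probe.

3

764 hashes to 10; slot 10 is free -> place at 10.
790 hashes to 10; 10 taken -> place at 11.
296 hashes to 10; 10,11 taken -> place at 1.
374 hashes to 10; 10,11,1 taken -> place at 6.
706 hashes to 4; slot 4 is free -> place at 4.
Table: [-, 296, -, -, 706, -, 374, -, -, -, 764, 790, -]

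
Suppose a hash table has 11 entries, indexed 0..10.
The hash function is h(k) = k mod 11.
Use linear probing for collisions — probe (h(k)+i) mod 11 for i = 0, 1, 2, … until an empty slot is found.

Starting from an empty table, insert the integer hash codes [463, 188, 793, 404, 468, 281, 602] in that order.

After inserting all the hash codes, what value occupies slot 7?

463 hashes to 1; slot 1 is free -> place at 1.
188 hashes to 1; 1 taken -> place at 2.
793 hashes to 1; 1,2 taken -> place at 3.
404 hashes to 8; slot 8 is free -> place at 8.
468 hashes to 6; slot 6 is free -> place at 6.
281 hashes to 6; 6 taken -> place at 7.
602 hashes to 8; 8 taken -> place at 9.
Table: [., 463, 188, 793, ., ., 468, 281, 404, 602, .]

281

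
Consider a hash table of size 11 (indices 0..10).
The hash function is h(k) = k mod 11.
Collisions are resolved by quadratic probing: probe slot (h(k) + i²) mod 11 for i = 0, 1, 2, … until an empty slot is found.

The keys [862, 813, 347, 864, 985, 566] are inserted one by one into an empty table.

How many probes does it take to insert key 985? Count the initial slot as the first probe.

862 hashes to 4; slot 4 is free -> place at 4.
813 hashes to 10; slot 10 is free -> place at 10.
347 hashes to 6; slot 6 is free -> place at 6.
864 hashes to 6; 6 taken -> place at 7.
985 hashes to 6; 6,7,10,4 taken -> place at 0.
566 hashes to 5; slot 5 is free -> place at 5.
Table: [985, ., ., ., 862, 566, 347, 864, ., ., 813]

5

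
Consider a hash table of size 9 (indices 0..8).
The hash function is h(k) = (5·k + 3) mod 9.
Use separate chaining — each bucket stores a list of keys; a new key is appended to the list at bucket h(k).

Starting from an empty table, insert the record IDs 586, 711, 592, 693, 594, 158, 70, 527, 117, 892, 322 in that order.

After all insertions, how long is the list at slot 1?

2

586 → bucket 8
711 → bucket 3
592 → bucket 2
693 → bucket 3 (collision)
594 → bucket 3 (collision)
158 → bucket 1
70 → bucket 2 (collision)
527 → bucket 1 (collision)
117 → bucket 3 (collision)
892 → bucket 8 (collision)
322 → bucket 2 (collision)
Final buckets:
0: -
1: 158 -> 527
2: 592 -> 70 -> 322
3: 711 -> 693 -> 594 -> 117
4: -
5: -
6: -
7: -
8: 586 -> 892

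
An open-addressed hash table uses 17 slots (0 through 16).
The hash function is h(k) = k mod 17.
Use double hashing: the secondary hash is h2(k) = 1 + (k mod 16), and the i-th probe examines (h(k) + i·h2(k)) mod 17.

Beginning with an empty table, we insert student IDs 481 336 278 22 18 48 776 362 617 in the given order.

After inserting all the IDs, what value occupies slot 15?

Insert 481: h=5, slot 5 empty -> index 5.
Insert 336: h=13, slot 13 empty -> index 13.
Insert 278: h=6, slot 6 empty -> index 6.
Insert 22: h=5, h2=7, slot 5 occupied -> index 12.
Insert 18: h=1, slot 1 empty -> index 1.
Insert 48: h=14, slot 14 empty -> index 14.
Insert 776: h=11, slot 11 empty -> index 11.
Insert 362: h=5, h2=11, slot 5 occupied -> index 16.
Insert 617: h=5, h2=10, slot 5 occupied -> index 15.
Table: [—, 18, —, —, —, 481, 278, —, —, —, —, 776, 22, 336, 48, 617, 362]

617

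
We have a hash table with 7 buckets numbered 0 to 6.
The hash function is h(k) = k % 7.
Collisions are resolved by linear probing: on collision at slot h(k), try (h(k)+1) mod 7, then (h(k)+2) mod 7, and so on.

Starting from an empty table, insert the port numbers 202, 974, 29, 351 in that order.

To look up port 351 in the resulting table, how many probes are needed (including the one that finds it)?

202: h=6 → slot 6
974: h=1 → slot 1
29: h=1, probe 1,2 → slot 2
351: h=1, probe 1,2,3 → slot 3
Table: [∅, 974, 29, 351, ∅, ∅, 202]
Lookup 351: h=1, probe 1,2,3 → found at 3.

3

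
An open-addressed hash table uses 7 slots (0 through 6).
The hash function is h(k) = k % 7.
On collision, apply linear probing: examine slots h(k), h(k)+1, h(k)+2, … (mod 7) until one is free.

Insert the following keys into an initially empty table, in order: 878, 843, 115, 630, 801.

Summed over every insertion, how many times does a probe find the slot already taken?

6

878: h=3 => slot 3
843: h=3, probe 3,4 => slot 4
115: h=3, probe 3,4,5 => slot 5
630: h=0 => slot 0
801: h=3, probe 3,4,5,6 => slot 6
Table: [630, ., ., 878, 843, 115, 801]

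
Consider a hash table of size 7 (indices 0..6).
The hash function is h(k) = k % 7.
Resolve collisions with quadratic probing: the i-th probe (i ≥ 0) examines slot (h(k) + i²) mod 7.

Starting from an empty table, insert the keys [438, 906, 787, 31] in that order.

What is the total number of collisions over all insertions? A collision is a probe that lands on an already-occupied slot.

5

Insert 438: h=4, slot 4 empty → index 4.
Insert 906: h=3, slot 3 empty → index 3.
Insert 787: h=3, slots 3,4 occupied → index 0.
Insert 31: h=3, slots 3,4,0 occupied → index 5.
Table: [787, —, —, 906, 438, 31, —]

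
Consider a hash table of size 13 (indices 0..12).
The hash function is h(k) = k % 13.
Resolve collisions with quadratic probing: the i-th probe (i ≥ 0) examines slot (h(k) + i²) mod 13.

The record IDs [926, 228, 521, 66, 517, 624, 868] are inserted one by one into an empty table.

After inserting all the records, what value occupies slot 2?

66

926: h=3 => slot 3
228: h=7 => slot 7
521: h=1 => slot 1
66: h=1, probe 1,2 => slot 2
517: h=10 => slot 10
624: h=0 => slot 0
868: h=10, probe 10,11 => slot 11
Table: [624, 521, 66, 926, ., ., ., 228, ., ., 517, 868, .]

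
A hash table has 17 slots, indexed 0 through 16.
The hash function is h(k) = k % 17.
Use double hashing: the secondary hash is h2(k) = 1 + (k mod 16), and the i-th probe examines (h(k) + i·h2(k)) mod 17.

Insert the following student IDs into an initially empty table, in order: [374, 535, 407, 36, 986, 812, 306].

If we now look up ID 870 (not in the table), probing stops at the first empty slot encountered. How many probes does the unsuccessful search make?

374 hashes to 0; slot 0 is free => place at 0.
535 hashes to 8; slot 8 is free => place at 8.
407 hashes to 16; slot 16 is free => place at 16.
36 hashes to 2; slot 2 is free => place at 2.
986 hashes to 0, h2=11; 0 taken => place at 11.
812 hashes to 13; slot 13 is free => place at 13.
306 hashes to 0, h2=3; 0 taken => place at 3.
Table: [374, ., 36, 306, ., ., ., ., 535, ., ., 986, ., 812, ., ., 407]
Lookup 870: h=3, h2=7, probe 3,10 → slot 10 empty, not found.

2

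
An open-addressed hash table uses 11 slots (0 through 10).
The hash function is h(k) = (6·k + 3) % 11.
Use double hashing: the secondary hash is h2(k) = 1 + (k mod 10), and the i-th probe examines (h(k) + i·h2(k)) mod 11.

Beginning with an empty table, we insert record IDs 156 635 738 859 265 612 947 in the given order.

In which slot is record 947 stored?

6

Insert 156: h=4, slot 4 empty → index 4.
Insert 635: h=7, slot 7 empty → index 7.
Insert 738: h=9, slot 9 empty → index 9.
Insert 859: h=9, h2=10, slot 9 occupied → index 8.
Insert 265: h=9, h2=6, slots 9,4 occupied → index 10.
Insert 612: h=1, slot 1 empty → index 1.
Insert 947: h=9, h2=8, slot 9 occupied → index 6.
Table: [—, 612, —, —, 156, —, 947, 635, 859, 738, 265]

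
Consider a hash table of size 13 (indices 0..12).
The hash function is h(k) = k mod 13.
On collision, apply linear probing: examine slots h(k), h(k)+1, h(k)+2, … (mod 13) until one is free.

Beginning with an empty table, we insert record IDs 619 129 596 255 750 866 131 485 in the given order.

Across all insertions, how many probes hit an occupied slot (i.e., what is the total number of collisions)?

619: h=8 => slot 8
129: h=12 => slot 12
596: h=11 => slot 11
255: h=8, probe 8,9 => slot 9
750: h=9, probe 9,10 => slot 10
866: h=8, probe 8,9,10,11,12,0 => slot 0
131: h=1 => slot 1
485: h=4 => slot 4
Table: [866, 131, —, —, 485, —, —, —, 619, 255, 750, 596, 129]

7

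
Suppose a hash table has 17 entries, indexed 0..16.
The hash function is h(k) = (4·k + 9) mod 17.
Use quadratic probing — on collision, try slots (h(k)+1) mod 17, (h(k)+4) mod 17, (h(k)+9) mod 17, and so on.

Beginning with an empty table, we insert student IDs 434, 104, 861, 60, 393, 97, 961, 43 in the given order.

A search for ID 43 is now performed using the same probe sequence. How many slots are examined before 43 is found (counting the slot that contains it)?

Insert 434: h=11, slot 11 empty => index 11.
Insert 104: h=0, slot 0 empty => index 0.
Insert 861: h=2, slot 2 empty => index 2.
Insert 60: h=11, slot 11 occupied => index 12.
Insert 393: h=0, slot 0 occupied => index 1.
Insert 97: h=6, slot 6 empty => index 6.
Insert 961: h=11, slots 11,12 occupied => index 15.
Insert 43: h=11, slots 11,12,15 occupied => index 3.
Table: [104, 393, 861, 43, ∅, ∅, 97, ∅, ∅, ∅, ∅, 434, 60, ∅, ∅, 961, ∅]
Lookup 43: h=11, probe 11,12,15,3 → found at 3.

4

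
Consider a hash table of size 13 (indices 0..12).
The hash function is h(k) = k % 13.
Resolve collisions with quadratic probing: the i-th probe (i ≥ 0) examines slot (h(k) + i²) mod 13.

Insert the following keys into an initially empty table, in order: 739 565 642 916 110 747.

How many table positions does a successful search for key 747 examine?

739: h=11 -> slot 11
565: h=6 -> slot 6
642: h=5 -> slot 5
916: h=6, probe 6,7 -> slot 7
110: h=6, probe 6,7,10 -> slot 10
747: h=6, probe 6,7,10,2 -> slot 2
Table: [., ., 747, ., ., 642, 565, 916, ., ., 110, 739, .]
Lookup 747: h=6, probe 6,7,10,2 → found at 2.

4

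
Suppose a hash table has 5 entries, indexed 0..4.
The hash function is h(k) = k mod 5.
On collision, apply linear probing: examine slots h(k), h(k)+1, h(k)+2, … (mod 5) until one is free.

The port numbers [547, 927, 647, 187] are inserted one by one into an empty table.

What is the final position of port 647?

4

547: h=2 -> slot 2
927: h=2, probe 2,3 -> slot 3
647: h=2, probe 2,3,4 -> slot 4
187: h=2, probe 2,3,4,0 -> slot 0
Table: [187, ., 547, 927, 647]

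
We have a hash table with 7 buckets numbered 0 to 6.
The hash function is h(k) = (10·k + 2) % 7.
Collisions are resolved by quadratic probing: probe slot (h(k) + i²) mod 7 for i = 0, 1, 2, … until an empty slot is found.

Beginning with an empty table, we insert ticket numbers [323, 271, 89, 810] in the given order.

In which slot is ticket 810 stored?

323 hashes to 5; slot 5 is free => place at 5.
271 hashes to 3; slot 3 is free => place at 3.
89 hashes to 3; 3 taken => place at 4.
810 hashes to 3; 3,4 taken => place at 0.
Table: [810, _, _, 271, 89, 323, _]

0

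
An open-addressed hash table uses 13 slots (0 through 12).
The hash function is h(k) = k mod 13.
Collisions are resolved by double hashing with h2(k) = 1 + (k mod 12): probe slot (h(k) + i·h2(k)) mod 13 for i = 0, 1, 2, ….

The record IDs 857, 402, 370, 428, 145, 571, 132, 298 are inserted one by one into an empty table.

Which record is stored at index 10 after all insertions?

857 hashes to 12; slot 12 is free -> place at 12.
402 hashes to 12, h2=7; 12 taken -> place at 6.
370 hashes to 6, h2=11; 6 taken -> place at 4.
428 hashes to 12, h2=9; 12 taken -> place at 8.
145 hashes to 2; slot 2 is free -> place at 2.
571 hashes to 12, h2=8; 12 taken -> place at 7.
132 hashes to 2, h2=1; 2 taken -> place at 3.
298 hashes to 12, h2=11; 12 taken -> place at 10.
Table: [-, -, 145, 132, 370, -, 402, 571, 428, -, 298, -, 857]

298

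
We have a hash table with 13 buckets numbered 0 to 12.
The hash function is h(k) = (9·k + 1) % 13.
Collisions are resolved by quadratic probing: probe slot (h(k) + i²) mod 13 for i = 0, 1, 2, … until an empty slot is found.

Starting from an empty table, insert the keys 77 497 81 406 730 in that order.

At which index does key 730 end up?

Insert 77: h=5, slot 5 empty -> index 5.
Insert 497: h=2, slot 2 empty -> index 2.
Insert 81: h=2, slot 2 occupied -> index 3.
Insert 406: h=2, slots 2,3 occupied -> index 6.
Insert 730: h=6, slot 6 occupied -> index 7.
Table: [_, _, 497, 81, _, 77, 406, 730, _, _, _, _, _]

7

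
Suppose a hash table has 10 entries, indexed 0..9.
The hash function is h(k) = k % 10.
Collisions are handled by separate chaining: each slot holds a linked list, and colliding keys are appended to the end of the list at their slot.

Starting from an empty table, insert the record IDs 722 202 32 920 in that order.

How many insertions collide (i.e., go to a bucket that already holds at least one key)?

722 → bucket 2
202 → bucket 2 (collision)
32 → bucket 2 (collision)
920 → bucket 0
Final buckets:
0: 920
1: .
2: 722 -> 202 -> 32
3: .
4: .
5: .
6: .
7: .
8: .
9: .

2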